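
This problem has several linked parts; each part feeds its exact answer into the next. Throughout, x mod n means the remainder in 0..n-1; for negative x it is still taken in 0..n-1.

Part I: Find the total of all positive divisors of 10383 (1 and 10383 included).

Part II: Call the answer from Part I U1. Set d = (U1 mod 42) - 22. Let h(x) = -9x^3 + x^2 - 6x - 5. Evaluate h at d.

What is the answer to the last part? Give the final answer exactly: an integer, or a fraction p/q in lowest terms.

-4597

Part I: 10383 = 3 * 3461; sigma = (1 + 3) * (1 + 3461) = 4 * 3462 = 13848; answer 13848
Part II: U1 = 13848; d = 8; -9*(8)^3 + 1*(8)^2 - 6*(8)^1 - 5 = (-4608) + (64) + (-48) + (-5) = -4597; answer -4597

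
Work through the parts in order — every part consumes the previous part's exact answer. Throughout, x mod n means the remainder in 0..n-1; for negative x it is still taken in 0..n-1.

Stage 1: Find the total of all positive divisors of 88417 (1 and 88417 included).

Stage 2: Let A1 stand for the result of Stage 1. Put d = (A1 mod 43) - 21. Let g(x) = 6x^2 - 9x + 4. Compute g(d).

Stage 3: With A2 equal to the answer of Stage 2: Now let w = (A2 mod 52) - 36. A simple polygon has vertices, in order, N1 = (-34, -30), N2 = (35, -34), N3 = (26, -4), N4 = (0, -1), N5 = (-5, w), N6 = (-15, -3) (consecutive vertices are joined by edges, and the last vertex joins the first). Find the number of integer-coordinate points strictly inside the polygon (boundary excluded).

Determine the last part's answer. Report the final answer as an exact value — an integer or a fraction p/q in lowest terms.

Stage 1: 88417 = 7 * 17 * 743; sigma = (1 + 7) * (1 + 17) * (1 + 743) = 8 * 18 * 744 = 107136; answer 107136
Stage 2: A1 = 107136; d = 2; 6*(2)^2 - 9*(2)^1 + 4 = (24) + (-18) + (4) = 10; answer 10
Stage 3: A2 = 10; w = -26; cross terms: (-34*-34 - 35*-30)=2206, (35*-4 - 26*-34)=744, (26*-1 - 0*-4)=-26, (0*-26 - -5*-1)=-5, (-5*-3 - -15*-26)=-375, (-15*-30 - -34*-3)=348; twice the area = |2892| = 2892; area = 1446; boundary points = 1 + 3 + 1 + 5 + 1 + 1 = 12; strictly interior points = area - boundary/2 + 1 = 1441; answer 1441

1441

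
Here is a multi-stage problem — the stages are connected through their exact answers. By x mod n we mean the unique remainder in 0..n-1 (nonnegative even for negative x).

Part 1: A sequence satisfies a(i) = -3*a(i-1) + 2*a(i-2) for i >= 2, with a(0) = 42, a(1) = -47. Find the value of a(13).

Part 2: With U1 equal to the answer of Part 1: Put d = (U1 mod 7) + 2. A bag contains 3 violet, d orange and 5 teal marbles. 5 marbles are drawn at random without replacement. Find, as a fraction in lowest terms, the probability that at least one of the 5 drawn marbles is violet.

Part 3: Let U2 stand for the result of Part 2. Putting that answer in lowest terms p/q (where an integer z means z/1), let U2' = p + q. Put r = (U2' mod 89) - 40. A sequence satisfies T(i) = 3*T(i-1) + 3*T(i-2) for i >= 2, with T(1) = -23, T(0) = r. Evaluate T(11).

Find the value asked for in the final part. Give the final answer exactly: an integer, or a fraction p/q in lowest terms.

Part 1: a(2) = -3*(-47) + 2*(42) = 225; iterating: a(2)=225, a(3)=-769, a(4)=2757, a(5)=-9809, a(6)=34941, a(7)=-124441, a(8)=443205, a(9)=-1578497, a(10)=5621901, a(11)=-20022697, a(12)=71311893, a(13)=-253981073; answer -253981073
Part 2: U1 = -253981073; d = 6; total draws C(14,5) = 2002; complement C(11,5) = 462; favorable 2002 - 462 = 1540; P = 10/13; answer 10/13
Part 3: U2 = 10/13; threaded value p + q = 23; r = -17; T(2) = 3*(-23) + 3*(-17) = -120; iterating: T(2)=-120, T(3)=-429, T(4)=-1647, T(5)=-6228, T(6)=-23625, T(7)=-89559, T(8)=-339552, T(9)=-1287333, T(10)=-4880655, T(11)=-18503964; answer -18503964

-18503964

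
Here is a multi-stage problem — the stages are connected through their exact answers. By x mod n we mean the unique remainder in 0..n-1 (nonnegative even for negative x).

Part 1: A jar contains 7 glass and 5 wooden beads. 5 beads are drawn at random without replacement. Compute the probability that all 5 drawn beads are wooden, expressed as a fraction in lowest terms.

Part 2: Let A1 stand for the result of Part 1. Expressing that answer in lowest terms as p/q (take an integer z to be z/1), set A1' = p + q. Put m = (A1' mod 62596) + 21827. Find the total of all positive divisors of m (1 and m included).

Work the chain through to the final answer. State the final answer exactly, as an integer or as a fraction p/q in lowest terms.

70560

Part 1: total draws C(12,5) = 792; favorable C(5,5) = 1; P = 1/792; answer 1/792
Part 2: A1 = 1/792; threaded value p + q = 793; m = 22620; 22620 = 2^2 * 3 * 5 * 13 * 29; sigma = (1 + 2 + 4) * (1 + 3) * (1 + 5) * (1 + 13) * (1 + 29) = 7 * 4 * 6 * 14 * 30 = 70560; answer 70560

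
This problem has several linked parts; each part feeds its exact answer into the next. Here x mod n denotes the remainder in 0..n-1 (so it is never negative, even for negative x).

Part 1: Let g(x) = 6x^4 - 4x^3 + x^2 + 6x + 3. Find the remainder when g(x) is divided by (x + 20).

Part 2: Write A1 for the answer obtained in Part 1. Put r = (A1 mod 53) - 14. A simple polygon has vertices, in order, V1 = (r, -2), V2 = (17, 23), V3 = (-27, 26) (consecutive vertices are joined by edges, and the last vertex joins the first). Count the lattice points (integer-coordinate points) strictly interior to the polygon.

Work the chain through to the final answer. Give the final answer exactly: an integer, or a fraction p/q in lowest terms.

570

Part 1: remainder = value at the root: 6*(-20)^4 - 4*(-20)^3 + 1*(-20)^2 + 6*(-20)^1 + 3 = (960000) + (32000) + (400) + (-120) + (3) = 992283; answer 992283
Part 2: A1 = 992283; r = 3; cross terms: (3*23 - 17*-2)=103, (17*26 - -27*23)=1063, (-27*-2 - 3*26)=-24; twice the area = |1142| = 1142; area = 571; boundary points = 1 + 1 + 2 = 4; strictly interior points = area - boundary/2 + 1 = 570; answer 570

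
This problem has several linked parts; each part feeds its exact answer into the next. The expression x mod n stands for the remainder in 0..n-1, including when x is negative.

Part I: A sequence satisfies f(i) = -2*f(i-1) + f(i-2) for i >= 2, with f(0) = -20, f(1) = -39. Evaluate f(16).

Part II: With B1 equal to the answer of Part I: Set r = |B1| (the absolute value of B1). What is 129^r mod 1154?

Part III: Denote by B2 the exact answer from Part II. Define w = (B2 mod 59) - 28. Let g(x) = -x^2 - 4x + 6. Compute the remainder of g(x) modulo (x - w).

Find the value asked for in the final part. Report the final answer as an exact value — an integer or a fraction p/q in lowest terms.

-159

Part I: f(2) = -2*(-39) + 1*(-20) = 58; iterating: f(2)=58, f(3)=-155, f(4)=368, f(5)=-891, f(6)=2150, f(7)=-5191, f(8)=12532, f(9)=-30255, f(10)=73042, f(11)=-176339, f(12)=425720, f(13)=-1027779, f(14)=2481278, f(15)=-5990335, f(16)=14461948; answer 14461948
Part II: B1 = 14461948; r = 14461948; squarings mod 1154: 129^1=129, 129^2=485, 129^4=963, 129^8=707, 129^16=167, 129^32=193, 129^64=321, 129^128=335, 129^256=287, 129^512=435, 129^1024=1123, 129^2048=961, 129^4096=321, 129^8192=335, 129^16384=287, 129^32768=435, 129^65536=1123, 129^131072=961, 129^262144=321, 129^524288=335, 129^1048576=287, 129^2097152=435, 129^4194304=1123, 129^8388608=961; 129^14461948 = 129^4 * 129^8 * 129^16 * 129^32 * 129^64 * 129^128 * 129^256 * 129^512 * 129^2048 * 129^8192 * 129^32768 * 129^262144 * 129^524288 * 129^1048576 * 129^4194304 * 129^8388608 = 865 (mod 1154); answer 865
Part III: B2 = 865; w = 11; remainder = value at the root: -1*(11)^2 - 4*(11)^1 + 6 = (-121) + (-44) + (6) = -159; answer -159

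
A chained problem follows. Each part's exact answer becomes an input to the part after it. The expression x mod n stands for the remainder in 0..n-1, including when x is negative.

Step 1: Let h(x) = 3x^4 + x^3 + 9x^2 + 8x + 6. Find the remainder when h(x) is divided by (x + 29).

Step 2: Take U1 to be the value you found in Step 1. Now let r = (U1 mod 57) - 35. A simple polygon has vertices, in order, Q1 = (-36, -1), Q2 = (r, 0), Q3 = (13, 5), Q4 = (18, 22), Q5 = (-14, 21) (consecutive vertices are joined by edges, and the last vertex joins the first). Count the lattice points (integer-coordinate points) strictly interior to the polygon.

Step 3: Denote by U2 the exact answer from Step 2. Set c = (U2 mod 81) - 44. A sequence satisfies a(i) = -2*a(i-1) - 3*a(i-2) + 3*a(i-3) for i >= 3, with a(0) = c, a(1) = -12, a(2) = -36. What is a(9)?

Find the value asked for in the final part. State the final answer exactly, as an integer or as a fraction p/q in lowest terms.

Step 1: remainder = value at the root: 3*(-29)^4 + 1*(-29)^3 + 9*(-29)^2 + 8*(-29)^1 + 6 = (2121843) + (-24389) + (7569) + (-232) + (6) = 2104797; answer 2104797
Step 2: U1 = 2104797; r = -20; cross terms: (-36*0 - -20*-1)=-20, (-20*5 - 13*0)=-100, (13*22 - 18*5)=196, (18*21 - -14*22)=686, (-14*-1 - -36*21)=770; twice the area = |1532| = 1532; area = 766; boundary points = 1 + 1 + 1 + 1 + 22 = 26; strictly interior points = area - boundary/2 + 1 = 754; answer 754
Step 3: U2 = 754; c = -19; a(3) = -2*(-36) - 3*(-12) + 3*(-19) = 51; iterating: a(3)=51, a(4)=-30, a(5)=-201, a(6)=645, a(7)=-777, a(8)=-984, a(9)=6234; answer 6234

6234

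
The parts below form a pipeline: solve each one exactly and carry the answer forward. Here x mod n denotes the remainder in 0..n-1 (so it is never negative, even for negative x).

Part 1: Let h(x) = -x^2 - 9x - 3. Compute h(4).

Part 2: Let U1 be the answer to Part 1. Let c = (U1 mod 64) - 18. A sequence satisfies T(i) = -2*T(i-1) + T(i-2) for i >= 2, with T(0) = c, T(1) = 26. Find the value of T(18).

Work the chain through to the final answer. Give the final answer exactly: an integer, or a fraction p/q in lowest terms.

Part 1: -1*(4)^2 - 9*(4)^1 - 3 = (-16) + (-36) + (-3) = -55; answer -55
Part 2: U1 = -55; c = -9; T(2) = -2*(26) + 1*(-9) = -61; iterating: T(2)=-61, T(3)=148, T(4)=-357, T(5)=862, T(6)=-2081, T(7)=5024, T(8)=-12129, T(9)=29282, T(10)=-70693, T(11)=170668, T(12)=-412029, T(13)=994726, T(14)=-2401481, T(15)=5797688, T(16)=-13996857, T(17)=33791402, T(18)=-81579661; answer -81579661

-81579661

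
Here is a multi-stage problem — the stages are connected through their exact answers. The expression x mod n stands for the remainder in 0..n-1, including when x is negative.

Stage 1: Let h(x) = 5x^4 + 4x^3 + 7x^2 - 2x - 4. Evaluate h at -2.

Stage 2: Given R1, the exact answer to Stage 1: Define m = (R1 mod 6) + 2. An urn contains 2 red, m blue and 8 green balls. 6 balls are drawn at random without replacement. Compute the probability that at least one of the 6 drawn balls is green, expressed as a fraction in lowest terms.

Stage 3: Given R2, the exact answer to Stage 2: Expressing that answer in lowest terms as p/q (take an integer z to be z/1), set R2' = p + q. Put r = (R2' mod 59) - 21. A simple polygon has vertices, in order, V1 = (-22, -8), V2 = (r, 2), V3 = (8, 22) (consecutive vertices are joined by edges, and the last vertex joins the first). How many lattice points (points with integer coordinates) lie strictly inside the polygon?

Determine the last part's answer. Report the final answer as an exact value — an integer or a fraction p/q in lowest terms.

Stage 1: 5*(-2)^4 + 4*(-2)^3 + 7*(-2)^2 - 2*(-2)^1 - 4 = (80) + (-32) + (28) + (4) + (-4) = 76; answer 76
Stage 2: R1 = 76; m = 6; total draws C(16,6) = 8008; complement C(8,6) = 28; favorable 8008 - 28 = 7980; P = 285/286; answer 285/286
Stage 3: R2 = 285/286; threaded value p + q = 571; r = 19; cross terms: (-22*2 - 19*-8)=108, (19*22 - 8*2)=402, (8*-8 - -22*22)=420; twice the area = |930| = 930; area = 465; boundary points = 1 + 1 + 30 = 32; strictly interior points = area - boundary/2 + 1 = 450; answer 450

450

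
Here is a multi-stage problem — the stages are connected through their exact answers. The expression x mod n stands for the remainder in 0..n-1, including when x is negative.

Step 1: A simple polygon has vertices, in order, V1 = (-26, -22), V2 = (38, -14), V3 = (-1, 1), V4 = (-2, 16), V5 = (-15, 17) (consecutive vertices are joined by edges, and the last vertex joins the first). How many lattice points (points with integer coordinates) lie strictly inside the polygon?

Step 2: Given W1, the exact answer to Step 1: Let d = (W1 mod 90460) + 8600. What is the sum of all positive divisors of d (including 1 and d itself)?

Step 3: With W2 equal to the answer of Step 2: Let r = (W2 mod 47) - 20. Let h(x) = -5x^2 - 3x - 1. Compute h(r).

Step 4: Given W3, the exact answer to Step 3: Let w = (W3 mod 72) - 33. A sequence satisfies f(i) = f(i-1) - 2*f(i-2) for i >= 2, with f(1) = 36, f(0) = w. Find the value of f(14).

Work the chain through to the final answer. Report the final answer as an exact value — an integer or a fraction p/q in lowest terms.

-3216

Step 1: cross terms: (-26*-14 - 38*-22)=1200, (38*1 - -1*-14)=24, (-1*16 - -2*1)=-14, (-2*17 - -15*16)=206, (-15*-22 - -26*17)=772; twice the area = |2188| = 2188; area = 1094; boundary points = 8 + 3 + 1 + 1 + 1 = 14; strictly interior points = area - boundary/2 + 1 = 1088; answer 1088
Step 2: W1 = 1088; d = 9688; 9688 = 2^3 * 7 * 173; sigma = (1 + 2 + 4 + 8) * (1 + 7) * (1 + 173) = 15 * 8 * 174 = 20880; answer 20880
Step 3: W2 = 20880; r = -8; -5*(-8)^2 - 3*(-8)^1 - 1 = (-320) + (24) + (-1) = -297; answer -297
Step 4: W3 = -297; w = 30; f(2) = 1*(36) - 2*(30) = -24; iterating: f(2)=-24, f(3)=-96, f(4)=-48, f(5)=144, f(6)=240, f(7)=-48, f(8)=-528, f(9)=-432, f(10)=624, f(11)=1488, f(12)=240, f(13)=-2736, f(14)=-3216; answer -3216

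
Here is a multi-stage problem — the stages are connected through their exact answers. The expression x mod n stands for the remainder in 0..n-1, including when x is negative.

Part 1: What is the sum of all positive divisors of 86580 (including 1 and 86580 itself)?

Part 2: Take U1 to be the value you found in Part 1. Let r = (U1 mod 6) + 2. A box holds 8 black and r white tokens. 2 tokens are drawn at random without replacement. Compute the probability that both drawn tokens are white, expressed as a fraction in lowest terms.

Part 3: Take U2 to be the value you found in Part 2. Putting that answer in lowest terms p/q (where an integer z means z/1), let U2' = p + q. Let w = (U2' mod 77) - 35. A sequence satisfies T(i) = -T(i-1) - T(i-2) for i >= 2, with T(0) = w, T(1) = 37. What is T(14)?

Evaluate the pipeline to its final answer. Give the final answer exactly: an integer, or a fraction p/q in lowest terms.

-48

Part 1: 86580 = 2^2 * 3^2 * 5 * 13 * 37; sigma = (1 + 2 + 4) * (1 + 3 + 9) * (1 + 5) * (1 + 13) * (1 + 37) = 7 * 13 * 6 * 14 * 38 = 290472; answer 290472
Part 2: U1 = 290472; r = 2; total draws C(10,2) = 45; favorable C(2,2) = 1; P = 1/45; answer 1/45
Part 3: U2 = 1/45; threaded value p + q = 46; w = 11; T(2) = -1*(37) - 1*(11) = -48; iterating: T(2)=-48, T(3)=11, T(4)=37, T(5)=-48, T(6)=11, T(7)=37, T(8)=-48, T(9)=11, T(10)=37, T(11)=-48, T(12)=11, T(13)=37, T(14)=-48; answer -48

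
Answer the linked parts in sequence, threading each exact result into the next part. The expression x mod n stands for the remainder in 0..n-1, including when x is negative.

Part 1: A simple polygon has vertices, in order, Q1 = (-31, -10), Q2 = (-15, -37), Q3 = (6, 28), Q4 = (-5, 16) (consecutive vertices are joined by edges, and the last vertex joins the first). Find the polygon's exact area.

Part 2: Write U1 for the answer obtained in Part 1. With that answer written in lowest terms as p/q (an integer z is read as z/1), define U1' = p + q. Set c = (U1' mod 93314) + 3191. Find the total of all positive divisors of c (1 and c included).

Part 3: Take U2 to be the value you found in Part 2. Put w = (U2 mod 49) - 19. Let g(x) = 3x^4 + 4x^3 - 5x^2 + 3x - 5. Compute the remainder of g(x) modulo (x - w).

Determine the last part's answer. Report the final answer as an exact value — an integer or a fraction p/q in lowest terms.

Part 1: cross terms: (-31*-37 - -15*-10)=997, (-15*28 - 6*-37)=-198, (6*16 - -5*28)=236, (-5*-10 - -31*16)=546; twice the area = |1581| = 1581; area = 1581/2; answer 1581/2
Part 2: U1 = 1581/2; threaded value p + q = 1583; c = 4774; 4774 = 2 * 7 * 11 * 31; sigma = (1 + 2) * (1 + 7) * (1 + 11) * (1 + 31) = 3 * 8 * 12 * 32 = 9216; answer 9216
Part 3: U2 = 9216; w = -15; remainder = value at the root: 3*(-15)^4 + 4*(-15)^3 - 5*(-15)^2 + 3*(-15)^1 - 5 = (151875) + (-13500) + (-1125) + (-45) + (-5) = 137200; answer 137200

137200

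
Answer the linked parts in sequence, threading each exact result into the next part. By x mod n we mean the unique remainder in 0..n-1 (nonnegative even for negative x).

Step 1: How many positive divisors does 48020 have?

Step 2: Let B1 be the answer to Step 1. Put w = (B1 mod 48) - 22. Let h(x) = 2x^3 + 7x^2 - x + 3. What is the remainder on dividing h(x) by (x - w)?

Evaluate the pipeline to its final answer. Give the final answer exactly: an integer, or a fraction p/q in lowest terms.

Step 1: 48020 = 2^2 * 5 * 7^4; number of divisors = (2+1) * (1+1) * (4+1) = 30; answer 30
Step 2: B1 = 30; w = 8; remainder = value at the root: 2*(8)^3 + 7*(8)^2 - 1*(8)^1 + 3 = (1024) + (448) + (-8) + (3) = 1467; answer 1467

1467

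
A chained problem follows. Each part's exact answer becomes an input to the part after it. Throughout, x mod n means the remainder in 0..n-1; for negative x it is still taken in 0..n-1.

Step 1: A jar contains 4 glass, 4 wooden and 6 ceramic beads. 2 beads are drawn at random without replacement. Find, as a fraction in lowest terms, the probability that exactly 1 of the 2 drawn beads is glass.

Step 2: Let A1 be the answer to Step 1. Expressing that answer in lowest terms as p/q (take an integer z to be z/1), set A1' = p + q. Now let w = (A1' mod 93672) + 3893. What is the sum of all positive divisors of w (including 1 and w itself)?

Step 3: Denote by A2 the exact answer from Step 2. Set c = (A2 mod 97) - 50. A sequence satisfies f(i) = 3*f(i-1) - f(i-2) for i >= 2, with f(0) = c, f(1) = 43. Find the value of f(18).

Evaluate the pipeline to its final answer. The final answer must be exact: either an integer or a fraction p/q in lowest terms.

408186769

Step 1: total draws C(14,2) = 91; favorable C(4,1)*C(10,1) = 40; P = 40/91; answer 40/91
Step 2: A1 = 40/91; threaded value p + q = 131; w = 4024; 4024 = 2^3 * 503; sigma = (1 + 2 + 4 + 8) * (1 + 503) = 15 * 504 = 7560; answer 7560
Step 3: A2 = 7560; c = 41; f(2) = 3*(43) - 1*(41) = 88; iterating: f(2)=88, f(3)=221, f(4)=575, f(5)=1504, f(6)=3937, f(7)=10307, f(8)=26984, f(9)=70645, f(10)=184951, f(11)=484208, f(12)=1267673, f(13)=3318811, f(14)=8688760, f(15)=22747469, f(16)=59553647, f(17)=155913472, f(18)=408186769; answer 408186769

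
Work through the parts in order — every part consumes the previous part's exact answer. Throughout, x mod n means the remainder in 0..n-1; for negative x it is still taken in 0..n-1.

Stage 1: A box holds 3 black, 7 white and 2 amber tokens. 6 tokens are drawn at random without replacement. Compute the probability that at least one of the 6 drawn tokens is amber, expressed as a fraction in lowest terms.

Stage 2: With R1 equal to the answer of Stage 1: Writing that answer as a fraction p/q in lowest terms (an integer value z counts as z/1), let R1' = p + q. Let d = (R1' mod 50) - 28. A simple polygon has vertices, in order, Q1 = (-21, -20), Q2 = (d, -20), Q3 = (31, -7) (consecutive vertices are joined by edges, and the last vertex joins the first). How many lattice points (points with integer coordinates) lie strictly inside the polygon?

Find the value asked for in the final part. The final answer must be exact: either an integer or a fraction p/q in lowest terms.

186

Stage 1: total draws C(12,6) = 924; complement C(10,6) = 210; favorable 924 - 210 = 714; P = 17/22; answer 17/22
Stage 2: R1 = 17/22; threaded value p + q = 39; d = 11; cross terms: (-21*-20 - 11*-20)=640, (11*-7 - 31*-20)=543, (31*-20 - -21*-7)=-767; twice the area = |416| = 416; area = 208; boundary points = 32 + 1 + 13 = 46; strictly interior points = area - boundary/2 + 1 = 186; answer 186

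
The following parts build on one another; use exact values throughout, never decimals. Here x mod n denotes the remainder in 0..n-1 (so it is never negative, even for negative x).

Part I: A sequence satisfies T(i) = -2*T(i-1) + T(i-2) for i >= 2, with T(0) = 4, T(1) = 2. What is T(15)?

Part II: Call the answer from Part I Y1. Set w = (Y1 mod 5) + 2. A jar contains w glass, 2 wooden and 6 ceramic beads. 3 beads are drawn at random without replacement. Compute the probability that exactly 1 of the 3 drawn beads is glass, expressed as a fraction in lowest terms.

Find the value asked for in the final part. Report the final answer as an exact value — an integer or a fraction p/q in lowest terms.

Part I: T(2) = -2*(2) + 1*(4) = 0; iterating: T(2)=0, T(3)=2, T(4)=-4, T(5)=10, T(6)=-24, T(7)=58, T(8)=-140, T(9)=338, T(10)=-816, T(11)=1970, T(12)=-4756, T(13)=11482, T(14)=-27720, T(15)=66922; answer 66922
Part II: Y1 = 66922; w = 4; total draws C(12,3) = 220; favorable C(4,1)*C(8,2) = 112; P = 28/55; answer 28/55

28/55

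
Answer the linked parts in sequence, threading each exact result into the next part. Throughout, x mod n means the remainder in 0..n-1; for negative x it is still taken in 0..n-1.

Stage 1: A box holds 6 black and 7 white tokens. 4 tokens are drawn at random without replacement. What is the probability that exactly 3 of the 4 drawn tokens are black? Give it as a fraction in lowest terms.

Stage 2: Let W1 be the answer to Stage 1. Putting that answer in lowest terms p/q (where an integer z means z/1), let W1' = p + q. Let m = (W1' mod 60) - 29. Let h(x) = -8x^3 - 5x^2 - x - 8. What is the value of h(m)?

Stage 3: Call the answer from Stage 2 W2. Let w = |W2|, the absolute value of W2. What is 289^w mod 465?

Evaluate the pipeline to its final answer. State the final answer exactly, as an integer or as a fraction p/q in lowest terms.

421

Stage 1: total draws C(13,4) = 715; favorable C(6,3)*C(7,1) = 140; P = 28/143; answer 28/143
Stage 2: W1 = 28/143; threaded value p + q = 171; m = 22; -8*(22)^3 - 5*(22)^2 - 1*(22)^1 - 8 = (-85184) + (-2420) + (-22) + (-8) = -87634; answer -87634
Stage 3: W2 = -87634; w = 87634; squarings mod 465: 289^1=289, 289^2=286, 289^4=421, 289^8=76, 289^16=196, 289^32=286, 289^64=421, 289^128=76, 289^256=196, 289^512=286, 289^1024=421, 289^2048=76, 289^4096=196, 289^8192=286, 289^16384=421, 289^32768=76, 289^65536=196; 289^87634 = 289^2 * 289^16 * 289^64 * 289^512 * 289^1024 * 289^4096 * 289^16384 * 289^65536 = 421 (mod 465); answer 421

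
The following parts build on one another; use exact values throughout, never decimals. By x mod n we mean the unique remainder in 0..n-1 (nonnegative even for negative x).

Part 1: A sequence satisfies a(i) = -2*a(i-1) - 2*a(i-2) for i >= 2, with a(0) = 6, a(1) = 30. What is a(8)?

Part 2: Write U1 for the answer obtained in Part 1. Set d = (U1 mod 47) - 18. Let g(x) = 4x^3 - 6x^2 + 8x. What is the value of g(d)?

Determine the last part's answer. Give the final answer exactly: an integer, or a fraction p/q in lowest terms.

-18048

Part 1: a(2) = -2*(30) - 2*(6) = -72; iterating: a(2)=-72, a(3)=84, a(4)=-24, a(5)=-120, a(6)=288, a(7)=-336, a(8)=96; answer 96
Part 2: U1 = 96; d = -16; 4*(-16)^3 - 6*(-16)^2 + 8*(-16)^1 = (-16384) + (-1536) + (-128) = -18048; answer -18048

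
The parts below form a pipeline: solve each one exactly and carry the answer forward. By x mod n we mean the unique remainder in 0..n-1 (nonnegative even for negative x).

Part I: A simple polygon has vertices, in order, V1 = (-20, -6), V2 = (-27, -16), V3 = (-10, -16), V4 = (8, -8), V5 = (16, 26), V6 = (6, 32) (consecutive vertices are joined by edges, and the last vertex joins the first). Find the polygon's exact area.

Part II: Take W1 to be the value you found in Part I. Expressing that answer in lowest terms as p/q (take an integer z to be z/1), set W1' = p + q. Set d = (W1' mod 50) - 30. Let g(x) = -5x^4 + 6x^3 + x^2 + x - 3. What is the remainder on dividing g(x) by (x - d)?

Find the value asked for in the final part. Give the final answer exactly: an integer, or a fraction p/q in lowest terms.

-113919

Part I: cross terms: (-20*-16 - -27*-6)=158, (-27*-16 - -10*-16)=272, (-10*-8 - 8*-16)=208, (8*26 - 16*-8)=336, (16*32 - 6*26)=356, (6*-6 - -20*32)=604; twice the area = |1934| = 1934; area = 967; answer 967
Part II: W1 = 967; threaded value p + q = 968; d = -12; remainder = value at the root: -5*(-12)^4 + 6*(-12)^3 + 1*(-12)^2 + 1*(-12)^1 - 3 = (-103680) + (-10368) + (144) + (-12) + (-3) = -113919; answer -113919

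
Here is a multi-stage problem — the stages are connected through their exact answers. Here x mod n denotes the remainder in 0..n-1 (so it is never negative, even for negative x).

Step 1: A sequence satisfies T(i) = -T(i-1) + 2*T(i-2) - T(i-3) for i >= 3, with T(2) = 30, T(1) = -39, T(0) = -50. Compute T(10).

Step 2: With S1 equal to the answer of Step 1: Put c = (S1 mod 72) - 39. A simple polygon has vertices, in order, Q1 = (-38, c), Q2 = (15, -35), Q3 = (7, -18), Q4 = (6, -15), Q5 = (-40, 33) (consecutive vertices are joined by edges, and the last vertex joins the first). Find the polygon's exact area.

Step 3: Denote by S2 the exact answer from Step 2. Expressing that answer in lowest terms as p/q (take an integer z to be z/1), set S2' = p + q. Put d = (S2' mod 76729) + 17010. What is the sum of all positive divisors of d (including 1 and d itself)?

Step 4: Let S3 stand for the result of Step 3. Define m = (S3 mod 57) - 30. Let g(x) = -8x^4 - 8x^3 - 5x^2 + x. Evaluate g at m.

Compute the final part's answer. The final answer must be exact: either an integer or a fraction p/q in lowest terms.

-12270

Step 1: T(3) = -1*(30) + 2*(-39) - 1*(-50) = -58; iterating: T(3)=-58, T(4)=157, T(5)=-303, T(6)=675, T(7)=-1438, T(8)=3091, T(9)=-6642, T(10)=14262; answer 14262
Step 2: S1 = 14262; c = -33; cross terms: (-38*-35 - 15*-33)=1825, (15*-18 - 7*-35)=-25, (7*-15 - 6*-18)=3, (6*33 - -40*-15)=-402, (-40*-33 - -38*33)=2574; twice the area = |3975| = 3975; area = 3975/2; answer 3975/2
Step 3: S2 = 3975/2; threaded value p + q = 3977; d = 20987; 20987 = 31 * 677; sigma = (1 + 31) * (1 + 677) = 32 * 678 = 21696; answer 21696
Step 4: S3 = 21696; m = 6; -8*(6)^4 - 8*(6)^3 - 5*(6)^2 + 1*(6)^1 = (-10368) + (-1728) + (-180) + (6) = -12270; answer -12270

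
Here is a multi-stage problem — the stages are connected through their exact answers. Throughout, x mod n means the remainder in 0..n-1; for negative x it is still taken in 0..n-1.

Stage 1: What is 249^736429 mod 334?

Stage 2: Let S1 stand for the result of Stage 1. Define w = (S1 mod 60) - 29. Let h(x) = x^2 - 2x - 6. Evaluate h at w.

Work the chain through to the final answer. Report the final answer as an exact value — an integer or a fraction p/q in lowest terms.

Stage 1: squarings mod 334: 249^1=249, 249^2=211, 249^4=99, 249^8=115, 249^16=199, 249^32=189, 249^64=317, 249^128=289, 249^256=21, 249^512=107, 249^1024=93, 249^2048=299, 249^4096=223, 249^8192=297, 249^16384=33, 249^32768=87, 249^65536=221, 249^131072=77, 249^262144=251, 249^524288=209; 249^736429 = 249^1 * 249^4 * 249^8 * 249^32 * 249^128 * 249^1024 * 249^2048 * 249^4096 * 249^8192 * 249^65536 * 249^131072 * 249^524288 = 165 (mod 334); answer 165
Stage 2: S1 = 165; w = 16; 1*(16)^2 - 2*(16)^1 - 6 = (256) + (-32) + (-6) = 218; answer 218

218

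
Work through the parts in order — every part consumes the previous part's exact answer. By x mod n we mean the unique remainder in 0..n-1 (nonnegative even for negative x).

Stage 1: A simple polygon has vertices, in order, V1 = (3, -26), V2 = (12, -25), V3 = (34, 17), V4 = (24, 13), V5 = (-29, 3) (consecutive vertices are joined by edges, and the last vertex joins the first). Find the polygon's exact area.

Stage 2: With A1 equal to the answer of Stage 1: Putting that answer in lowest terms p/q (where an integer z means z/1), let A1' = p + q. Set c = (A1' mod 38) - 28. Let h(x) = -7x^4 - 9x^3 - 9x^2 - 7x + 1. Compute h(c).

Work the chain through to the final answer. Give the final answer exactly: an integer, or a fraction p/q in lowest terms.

Stage 1: cross terms: (3*-25 - 12*-26)=237, (12*17 - 34*-25)=1054, (34*13 - 24*17)=34, (24*3 - -29*13)=449, (-29*-26 - 3*3)=745; twice the area = |2519| = 2519; area = 2519/2; answer 2519/2
Stage 2: A1 = 2519/2; threaded value p + q = 2521; c = -15; -7*(-15)^4 - 9*(-15)^3 - 9*(-15)^2 - 7*(-15)^1 + 1 = (-354375) + (30375) + (-2025) + (105) + (1) = -325919; answer -325919

-325919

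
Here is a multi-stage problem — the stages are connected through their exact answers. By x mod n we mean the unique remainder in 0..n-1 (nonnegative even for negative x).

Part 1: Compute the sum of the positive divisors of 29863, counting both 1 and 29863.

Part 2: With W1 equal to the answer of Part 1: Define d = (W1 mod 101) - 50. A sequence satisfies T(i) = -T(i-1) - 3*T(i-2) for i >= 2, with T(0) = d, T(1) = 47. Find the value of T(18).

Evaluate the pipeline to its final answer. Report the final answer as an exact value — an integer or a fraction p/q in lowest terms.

370351

Part 1: 29863 is prime, so its only divisors are 1 and 29863; sigma = 1 + 29863 = 29864; answer 29864
Part 2: W1 = 29864; d = 19; T(2) = -1*(47) - 3*(19) = -104; iterating: T(2)=-104, T(3)=-37, T(4)=349, T(5)=-238, T(6)=-809, T(7)=1523, T(8)=904, T(9)=-5473, T(10)=2761, T(11)=13658, T(12)=-21941, T(13)=-19033, T(14)=84856, T(15)=-27757, T(16)=-226811, T(17)=310082, T(18)=370351; answer 370351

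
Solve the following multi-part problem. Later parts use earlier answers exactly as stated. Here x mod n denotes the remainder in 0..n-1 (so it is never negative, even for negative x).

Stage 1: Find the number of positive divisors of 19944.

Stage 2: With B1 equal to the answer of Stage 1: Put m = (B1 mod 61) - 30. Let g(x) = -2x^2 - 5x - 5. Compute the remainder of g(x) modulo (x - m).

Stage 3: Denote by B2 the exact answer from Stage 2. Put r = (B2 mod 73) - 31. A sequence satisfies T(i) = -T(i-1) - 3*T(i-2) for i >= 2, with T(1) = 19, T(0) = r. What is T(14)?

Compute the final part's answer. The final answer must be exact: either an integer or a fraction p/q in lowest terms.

Stage 1: 19944 = 2^3 * 3^2 * 277; number of divisors = (3+1) * (2+1) * (1+1) = 24; answer 24
Stage 2: B1 = 24; m = -6; remainder = value at the root: -2*(-6)^2 - 5*(-6)^1 - 5 = (-72) + (30) + (-5) = -47; answer -47
Stage 3: B2 = -47; r = -5; T(2) = -1*(19) - 3*(-5) = -4; iterating: T(2)=-4, T(3)=-53, T(4)=65, T(5)=94, T(6)=-289, T(7)=7, T(8)=860, T(9)=-881, T(10)=-1699, T(11)=4342, T(12)=755, T(13)=-13781, T(14)=11516; answer 11516

11516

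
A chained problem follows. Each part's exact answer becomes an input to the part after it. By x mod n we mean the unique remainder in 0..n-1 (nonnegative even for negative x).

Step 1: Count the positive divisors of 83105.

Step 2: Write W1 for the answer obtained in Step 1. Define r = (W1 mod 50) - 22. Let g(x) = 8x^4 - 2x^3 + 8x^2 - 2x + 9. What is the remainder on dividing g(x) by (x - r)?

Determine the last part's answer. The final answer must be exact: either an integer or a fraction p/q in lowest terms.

Step 1: 83105 = 5 * 11 * 1511; number of divisors = (1+1) * (1+1) * (1+1) = 8; answer 8
Step 2: W1 = 8; r = -14; remainder = value at the root: 8*(-14)^4 - 2*(-14)^3 + 8*(-14)^2 - 2*(-14)^1 + 9 = (307328) + (5488) + (1568) + (28) + (9) = 314421; answer 314421

314421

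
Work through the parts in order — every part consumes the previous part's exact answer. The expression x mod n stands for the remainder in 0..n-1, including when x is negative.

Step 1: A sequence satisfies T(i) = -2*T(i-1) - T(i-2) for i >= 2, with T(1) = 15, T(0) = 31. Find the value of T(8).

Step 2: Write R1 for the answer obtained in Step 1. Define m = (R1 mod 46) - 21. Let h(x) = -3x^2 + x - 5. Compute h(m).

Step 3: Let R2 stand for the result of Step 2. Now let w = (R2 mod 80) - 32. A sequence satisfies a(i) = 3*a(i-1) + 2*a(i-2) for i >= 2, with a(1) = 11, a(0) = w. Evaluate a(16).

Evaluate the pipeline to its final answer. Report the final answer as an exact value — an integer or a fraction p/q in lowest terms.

1149136835

Step 1: T(2) = -2*(15) - 1*(31) = -61; iterating: T(2)=-61, T(3)=107, T(4)=-153, T(5)=199, T(6)=-245, T(7)=291, T(8)=-337; answer -337
Step 2: R1 = -337; m = 10; -3*(10)^2 + 1*(10)^1 - 5 = (-300) + (10) + (-5) = -295; answer -295
Step 3: R2 = -295; w = -7; a(2) = 3*(11) + 2*(-7) = 19; iterating: a(2)=19, a(3)=79, a(4)=275, a(5)=983, a(6)=3499, a(7)=12463, a(8)=44387, a(9)=158087, a(10)=563035, a(11)=2005279, a(12)=7141907, a(13)=25436279, a(14)=90592651, a(15)=322650511, a(16)=1149136835; answer 1149136835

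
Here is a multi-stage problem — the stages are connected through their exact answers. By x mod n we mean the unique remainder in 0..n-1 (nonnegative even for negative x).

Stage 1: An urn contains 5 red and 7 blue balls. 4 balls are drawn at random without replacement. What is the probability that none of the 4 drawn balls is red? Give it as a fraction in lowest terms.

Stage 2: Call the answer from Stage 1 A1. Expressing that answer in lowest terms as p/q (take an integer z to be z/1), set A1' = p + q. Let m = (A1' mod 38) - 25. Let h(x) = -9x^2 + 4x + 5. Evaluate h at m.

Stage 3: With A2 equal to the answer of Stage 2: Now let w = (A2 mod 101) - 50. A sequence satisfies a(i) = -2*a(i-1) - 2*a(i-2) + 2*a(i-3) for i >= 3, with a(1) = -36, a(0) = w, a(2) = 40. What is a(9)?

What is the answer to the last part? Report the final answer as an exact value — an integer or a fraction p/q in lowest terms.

-2528

Stage 1: total draws C(12,4) = 495; favorable C(7,4) = 35; P = 7/99; answer 7/99
Stage 2: A1 = 7/99; threaded value p + q = 106; m = 5; -9*(5)^2 + 4*(5)^1 + 5 = (-225) + (20) + (5) = -200; answer -200
Stage 3: A2 = -200; w = -48; a(3) = -2*(40) - 2*(-36) + 2*(-48) = -104; iterating: a(3)=-104, a(4)=56, a(5)=176, a(6)=-672, a(7)=1104, a(8)=-512, a(9)=-2528; answer -2528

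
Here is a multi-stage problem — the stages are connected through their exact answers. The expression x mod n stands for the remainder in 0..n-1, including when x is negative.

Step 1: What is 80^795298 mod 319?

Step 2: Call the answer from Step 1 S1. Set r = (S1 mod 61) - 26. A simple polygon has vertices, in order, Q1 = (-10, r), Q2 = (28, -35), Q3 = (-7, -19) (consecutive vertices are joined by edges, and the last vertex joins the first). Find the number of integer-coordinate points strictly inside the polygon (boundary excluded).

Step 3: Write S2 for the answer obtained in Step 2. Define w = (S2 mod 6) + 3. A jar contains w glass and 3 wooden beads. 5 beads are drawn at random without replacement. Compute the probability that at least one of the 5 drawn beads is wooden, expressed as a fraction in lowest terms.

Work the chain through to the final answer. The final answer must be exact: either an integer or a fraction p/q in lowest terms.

Step 1: squarings mod 319: 80^1=80, 80^2=20, 80^4=81, 80^8=181, 80^16=223, 80^32=284, 80^64=268, 80^128=49, 80^256=168, 80^512=152, 80^1024=136, 80^2048=313, 80^4096=36, 80^8192=20, 80^16384=81, 80^32768=181, 80^65536=223, 80^131072=284, 80^262144=268, 80^524288=49; 80^795298 = 80^2 * 80^32 * 80^128 * 80^512 * 80^8192 * 80^262144 * 80^524288 = 291 (mod 319); answer 291
Step 2: S1 = 291; r = 21; cross terms: (-10*-35 - 28*21)=-238, (28*-19 - -7*-35)=-777, (-7*21 - -10*-19)=-337; twice the area = |-1352| = 1352; area = 676; boundary points = 2 + 1 + 1 = 4; strictly interior points = area - boundary/2 + 1 = 675; answer 675
Step 3: S2 = 675; w = 6; total draws C(9,5) = 126; complement C(6,5) = 6; favorable 126 - 6 = 120; P = 20/21; answer 20/21

20/21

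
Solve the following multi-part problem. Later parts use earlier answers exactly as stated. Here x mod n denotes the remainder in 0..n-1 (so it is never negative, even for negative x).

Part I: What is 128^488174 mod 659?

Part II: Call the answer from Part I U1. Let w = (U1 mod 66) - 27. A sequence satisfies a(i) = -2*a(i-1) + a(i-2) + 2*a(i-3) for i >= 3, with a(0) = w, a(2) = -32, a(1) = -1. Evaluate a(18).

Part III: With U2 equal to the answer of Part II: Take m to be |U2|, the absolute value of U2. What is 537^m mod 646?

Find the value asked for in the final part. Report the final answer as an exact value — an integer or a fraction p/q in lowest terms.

Part I: squarings mod 659: 128^1=128, 128^2=568, 128^4=373, 128^8=80, 128^16=469, 128^32=514, 128^64=596, 128^128=15, 128^256=225, 128^512=541, 128^1024=85, 128^2048=635, 128^4096=576, 128^8192=299, 128^16384=436, 128^32768=304, 128^65536=156, 128^131072=612, 128^262144=232; 128^488174 = 128^2 * 128^4 * 128^8 * 128^32 * 128^64 * 128^128 * 128^512 * 128^4096 * 128^8192 * 128^16384 * 128^65536 * 128^131072 * 128^262144 = 514 (mod 659); answer 514
Part II: U1 = 514; w = 25; a(3) = -2*(-32) + 1*(-1) + 2*(25) = 113; iterating: a(3)=113, a(4)=-260, a(5)=569, a(6)=-1172, a(7)=2393, a(8)=-4820, a(9)=9689, a(10)=-19412, a(11)=38873, a(12)=-77780, a(13)=155609, a(14)=-311252, a(15)=622553, a(16)=-1245140, a(17)=2490329, a(18)=-4980692; answer -4980692
Part III: U2 = -4980692; m = 4980692; squarings mod 646: 537^1=537, 537^2=253, 537^4=55, 537^8=441, 537^16=35, 537^32=579, 537^64=613, 537^128=443, 537^256=511, 537^512=137, 537^1024=35, 537^2048=579, 537^4096=613, 537^8192=443, 537^16384=511, 537^32768=137, 537^65536=35, 537^131072=579, 537^262144=613, 537^524288=443, 537^1048576=511, 537^2097152=137, 537^4194304=35; 537^4980692 = 537^4 * 537^16 * 537^64 * 537^128 * 537^256 * 537^512 * 537^1024 * 537^2048 * 537^4096 * 537^8192 * 537^16384 * 537^32768 * 537^65536 * 537^131072 * 537^524288 * 537^4194304 = 633 (mod 646); answer 633

633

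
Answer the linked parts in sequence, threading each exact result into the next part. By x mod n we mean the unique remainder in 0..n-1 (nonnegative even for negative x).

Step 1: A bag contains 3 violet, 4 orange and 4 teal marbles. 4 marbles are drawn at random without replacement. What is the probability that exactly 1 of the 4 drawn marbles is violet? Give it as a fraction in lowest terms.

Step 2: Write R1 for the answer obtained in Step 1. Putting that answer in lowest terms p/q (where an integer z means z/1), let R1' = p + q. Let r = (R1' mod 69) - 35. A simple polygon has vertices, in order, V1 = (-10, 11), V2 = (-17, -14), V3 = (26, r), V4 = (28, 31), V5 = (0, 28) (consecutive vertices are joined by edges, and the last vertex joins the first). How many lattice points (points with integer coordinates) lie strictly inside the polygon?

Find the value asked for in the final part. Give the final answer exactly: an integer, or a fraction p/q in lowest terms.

Step 1: total draws C(11,4) = 330; favorable C(3,1)*C(8,3) = 168; P = 28/55; answer 28/55
Step 2: R1 = 28/55; threaded value p + q = 83; r = -21; cross terms: (-10*-14 - -17*11)=327, (-17*-21 - 26*-14)=721, (26*31 - 28*-21)=1394, (28*28 - 0*31)=784, (0*11 - -10*28)=280; twice the area = |3506| = 3506; area = 1753; boundary points = 1 + 1 + 2 + 1 + 1 = 6; strictly interior points = area - boundary/2 + 1 = 1751; answer 1751

1751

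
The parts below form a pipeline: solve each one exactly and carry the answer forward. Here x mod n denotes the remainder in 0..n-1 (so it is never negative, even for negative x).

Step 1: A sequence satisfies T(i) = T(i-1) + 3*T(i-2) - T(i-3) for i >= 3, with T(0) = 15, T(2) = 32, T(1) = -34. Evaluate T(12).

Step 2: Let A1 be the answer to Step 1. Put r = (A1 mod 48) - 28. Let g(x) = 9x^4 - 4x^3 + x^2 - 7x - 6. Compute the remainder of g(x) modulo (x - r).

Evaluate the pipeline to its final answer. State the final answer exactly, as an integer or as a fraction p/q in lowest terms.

732201

Step 1: T(3) = 1*(32) + 3*(-34) - 1*(15) = -85; iterating: T(3)=-85, T(4)=45, T(5)=-242, T(6)=-22, T(7)=-793, T(8)=-617, T(9)=-2974, T(10)=-4032, T(11)=-12337, T(12)=-21459; answer -21459
Step 2: A1 = -21459; r = 17; remainder = value at the root: 9*(17)^4 - 4*(17)^3 + 1*(17)^2 - 7*(17)^1 - 6 = (751689) + (-19652) + (289) + (-119) + (-6) = 732201; answer 732201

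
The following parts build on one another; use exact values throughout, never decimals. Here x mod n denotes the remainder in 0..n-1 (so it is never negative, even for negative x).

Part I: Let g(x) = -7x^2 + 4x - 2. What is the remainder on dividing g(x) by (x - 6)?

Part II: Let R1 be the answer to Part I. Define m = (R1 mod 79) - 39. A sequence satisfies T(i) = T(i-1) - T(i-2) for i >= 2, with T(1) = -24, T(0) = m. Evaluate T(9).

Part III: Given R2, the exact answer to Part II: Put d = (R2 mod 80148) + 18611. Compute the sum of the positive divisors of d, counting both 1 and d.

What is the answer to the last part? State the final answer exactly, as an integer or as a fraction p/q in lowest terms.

18928

Part I: remainder = value at the root: -7*(6)^2 + 4*(6)^1 - 2 = (-252) + (24) + (-2) = -230; answer -230
Part II: R1 = -230; m = -32; T(2) = 1*(-24) - 1*(-32) = 8; iterating: T(2)=8, T(3)=32, T(4)=24, T(5)=-8, T(6)=-32, T(7)=-24, T(8)=8, T(9)=32; answer 32
Part III: R2 = 32; d = 18643; 18643 = 103 * 181; sigma = (1 + 103) * (1 + 181) = 104 * 182 = 18928; answer 18928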